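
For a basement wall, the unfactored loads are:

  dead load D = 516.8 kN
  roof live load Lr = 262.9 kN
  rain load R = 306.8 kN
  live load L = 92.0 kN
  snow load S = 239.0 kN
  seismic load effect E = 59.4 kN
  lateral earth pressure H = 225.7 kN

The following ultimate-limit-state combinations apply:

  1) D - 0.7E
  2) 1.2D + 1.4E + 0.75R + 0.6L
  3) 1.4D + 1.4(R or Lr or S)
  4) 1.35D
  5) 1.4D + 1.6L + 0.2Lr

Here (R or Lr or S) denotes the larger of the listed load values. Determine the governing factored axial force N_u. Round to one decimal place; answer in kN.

(R or Lr or S) → R = 306.8 kN.
1) 1.0(516.8) - 0.7(59.4) = 516.8 - 41.6 = 475.2
2) 1.2(516.8) + 1.4(59.4) + 0.75(306.8) + 0.6(92.0) = 988.6
3) 1.4(516.8) + 1.4(306.8) = 723.5 + 429.5 = 1153.0
4) 1.35(516.8) = 697.7
5) 1.4(516.8) + 1.6(92.0) + 0.2(262.9) = 723.5 + 147.2 + 52.6 = 923.3
Combination 3 governs: N_u = 1153.0 kN.

1153.0 kN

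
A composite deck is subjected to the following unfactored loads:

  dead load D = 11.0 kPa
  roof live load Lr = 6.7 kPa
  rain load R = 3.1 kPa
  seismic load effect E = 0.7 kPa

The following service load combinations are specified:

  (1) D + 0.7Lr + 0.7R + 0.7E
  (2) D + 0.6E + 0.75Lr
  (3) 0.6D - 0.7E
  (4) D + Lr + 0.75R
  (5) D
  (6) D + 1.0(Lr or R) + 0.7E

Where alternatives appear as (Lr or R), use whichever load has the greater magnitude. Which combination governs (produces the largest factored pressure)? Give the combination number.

(Lr or R) → Lr = 6.7 kPa.
(1) 1.0(11.0) + 0.7(6.7) + 0.7(3.1) + 0.7(0.7) = 11.0 + 4.7 + 2.2 + 0.5 = 18.4
(2) 1.0(11.0) + 0.6(0.7) + 0.75(6.7) = 11.0 + 0.4 + 5.0 = 16.4
(3) 0.6(11.0) - 0.7(0.7) = 6.6 - 0.5 = 6.1
(4) 1.0(11.0) + 1.0(6.7) + 0.75(3.1) = 11.0 + 6.7 + 2.3 = 20.0
(5) 1.0(11.0) = 11.0
(6) 1.0(11.0) + 1.0(6.7) + 0.7(0.7) = 11.0 + 6.7 + 0.5 = 18.2
The largest value is 20.0 kPa from combination 4.

Combination 4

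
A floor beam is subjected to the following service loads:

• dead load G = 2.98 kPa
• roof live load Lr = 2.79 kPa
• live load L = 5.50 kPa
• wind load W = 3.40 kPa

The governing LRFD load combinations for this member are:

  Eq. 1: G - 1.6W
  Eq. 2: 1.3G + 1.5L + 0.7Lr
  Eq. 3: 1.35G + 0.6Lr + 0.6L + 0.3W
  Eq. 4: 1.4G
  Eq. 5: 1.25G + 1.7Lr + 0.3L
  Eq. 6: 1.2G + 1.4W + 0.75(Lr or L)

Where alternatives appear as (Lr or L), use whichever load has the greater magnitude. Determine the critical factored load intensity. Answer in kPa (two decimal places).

(Lr or L) → L = 5.50 kPa.
Eq. 1: 1.0(2.98) - 1.6(3.40) = 2.98 - 5.44 = -2.46
Eq. 2: 1.3(2.98) + 1.5(5.50) + 0.7(2.79) = 14.08
Eq. 3: 1.35(2.98) + 0.6(2.79) + 0.6(5.50) + 0.3(3.40) = 10.02
Eq. 4: 1.4(2.98) = 4.17
Eq. 5: 1.25(2.98) + 1.7(2.79) + 0.3(5.50) = 3.73 + 4.74 + 1.65 = 10.12
Eq. 6: 1.2(2.98) + 1.4(3.40) + 0.75(5.50) = 12.46
Maximum is from combination 2.

14.08 kPa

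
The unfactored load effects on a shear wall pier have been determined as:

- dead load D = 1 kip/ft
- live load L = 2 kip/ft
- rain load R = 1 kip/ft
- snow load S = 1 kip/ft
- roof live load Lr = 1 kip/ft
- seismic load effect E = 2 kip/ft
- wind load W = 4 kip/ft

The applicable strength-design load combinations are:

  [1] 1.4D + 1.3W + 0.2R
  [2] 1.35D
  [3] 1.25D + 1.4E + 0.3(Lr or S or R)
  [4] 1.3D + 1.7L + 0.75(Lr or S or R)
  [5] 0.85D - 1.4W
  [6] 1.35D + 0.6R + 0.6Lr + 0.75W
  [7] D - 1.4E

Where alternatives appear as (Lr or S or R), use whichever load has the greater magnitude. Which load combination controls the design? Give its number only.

(Lr or S or R) → Lr = 1 kip/ft.
[1] 1.4(1) + 1.3(4) + 0.2(1) = 1.40 + 5.20 + 0.20 = 6.80
[2] 1.35(1) = 1.35
[3] 1.25(1) + 1.4(2) + 0.3(1) = 1.25 + 2.80 + 0.30 = 4.35
[4] 1.3(1) + 1.7(2) + 0.75(1) = 1.30 + 3.40 + 0.75 = 5.45
[5] 0.85(1) - 1.4(4) = 0.85 - 5.60 = -4.75
[6] 1.35(1) + 0.6(1) + 0.6(1) + 0.75(4) = 1.35 + 0.60 + 0.60 + 3.00 = 5.55
[7] 1.0(1) - 1.4(2) = 1.00 - 2.80 = -1.80
The largest value is 6.80 kip/ft from combination 1.

Combination 1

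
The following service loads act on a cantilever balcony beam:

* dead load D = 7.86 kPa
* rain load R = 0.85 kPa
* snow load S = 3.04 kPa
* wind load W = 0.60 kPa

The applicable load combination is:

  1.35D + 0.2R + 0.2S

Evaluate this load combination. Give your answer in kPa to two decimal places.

11.39 kPa

1.35(7.86) + 0.2(0.85) + 0.2(3.04) = 10.61 + 0.17 + 0.61 = 11.39
q_u = 11.39 kPa.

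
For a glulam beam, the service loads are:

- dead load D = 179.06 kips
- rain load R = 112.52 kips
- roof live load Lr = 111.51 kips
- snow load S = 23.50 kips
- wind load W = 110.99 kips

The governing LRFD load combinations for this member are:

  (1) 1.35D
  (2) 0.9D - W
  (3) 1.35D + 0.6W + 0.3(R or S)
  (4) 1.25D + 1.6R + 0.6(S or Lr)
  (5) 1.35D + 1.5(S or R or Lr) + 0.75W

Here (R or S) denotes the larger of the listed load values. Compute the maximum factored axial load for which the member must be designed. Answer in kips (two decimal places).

(R or S) → R = 112.52 kips; (S or Lr) → Lr = 111.51 kips; (S or R or Lr) → R = 112.52 kips.
(1) 1.35(179.06) = 241.73
(2) 0.9(179.06) - 1.0(110.99) = 161.15 - 110.99 = 50.16
(3) 1.35(179.06) + 0.6(110.99) + 0.3(112.52) = 241.73 + 66.59 + 33.76 = 342.08
(4) 1.25(179.06) + 1.6(112.52) + 0.6(111.51) = 470.76
(5) 1.35(179.06) + 1.5(112.52) + 0.75(110.99) = 241.73 + 168.78 + 83.24 = 493.75
Combination 5 governs: P_u = 493.75 kips.

493.75 kips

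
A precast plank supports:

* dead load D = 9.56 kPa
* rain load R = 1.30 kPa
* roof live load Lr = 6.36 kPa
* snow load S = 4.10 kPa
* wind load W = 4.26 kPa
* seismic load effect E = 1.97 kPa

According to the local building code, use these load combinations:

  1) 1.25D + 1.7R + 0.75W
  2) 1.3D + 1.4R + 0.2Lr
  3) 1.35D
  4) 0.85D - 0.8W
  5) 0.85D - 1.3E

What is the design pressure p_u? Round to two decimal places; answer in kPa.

17.36 kPa

1) 1.25(9.56) + 1.7(1.30) + 0.75(4.26) = 11.95 + 2.21 + 3.20 = 17.36
2) 1.3(9.56) + 1.4(1.30) + 0.2(6.36) = 12.43 + 1.82 + 1.27 = 15.52
3) 1.35(9.56) = 12.91
4) 0.85(9.56) - 0.8(4.26) = 8.13 - 3.41 = 4.72
5) 0.85(9.56) - 1.3(1.97) = 8.13 - 2.56 = 5.57
Combination 1 governs: p_u = 17.36 kPa.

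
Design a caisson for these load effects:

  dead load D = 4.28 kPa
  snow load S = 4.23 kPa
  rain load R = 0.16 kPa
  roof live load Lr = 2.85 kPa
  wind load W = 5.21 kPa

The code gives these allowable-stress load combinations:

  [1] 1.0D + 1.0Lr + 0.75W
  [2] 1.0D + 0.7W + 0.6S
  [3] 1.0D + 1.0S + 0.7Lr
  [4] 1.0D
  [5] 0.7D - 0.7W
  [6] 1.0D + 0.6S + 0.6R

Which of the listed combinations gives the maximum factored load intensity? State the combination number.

[1] 1.0(4.28) + 1.0(2.85) + 0.75(5.21) = 4.28 + 2.85 + 3.91 = 11.04
[2] 1.0(4.28) + 0.7(5.21) + 0.6(4.23) = 4.28 + 3.65 + 2.54 = 10.47
[3] 1.0(4.28) + 1.0(4.23) + 0.7(2.85) = 4.28 + 4.23 + 2.00 = 10.51
[4] 1.0(4.28) = 4.28
[5] 0.7(4.28) - 0.7(5.21) = 3.00 - 3.65 = -0.65
[6] 1.0(4.28) + 0.6(4.23) + 0.6(0.16) = 6.91
The largest value is 11.04 kPa from combination 1.

Combination 1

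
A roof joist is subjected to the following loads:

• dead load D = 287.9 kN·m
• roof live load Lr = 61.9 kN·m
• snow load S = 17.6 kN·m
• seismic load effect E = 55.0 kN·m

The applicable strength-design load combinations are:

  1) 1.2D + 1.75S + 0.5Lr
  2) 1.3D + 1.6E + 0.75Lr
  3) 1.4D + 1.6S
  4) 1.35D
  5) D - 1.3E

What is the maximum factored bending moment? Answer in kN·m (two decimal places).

508.70 kN·m

1) 1.2(287.9) + 1.75(17.6) + 0.5(61.9) = 345.48 + 30.80 + 30.95 = 407.23
2) 1.3(287.9) + 1.6(55.0) + 0.75(61.9) = 374.27 + 88.00 + 46.43 = 508.70
3) 1.4(287.9) + 1.6(17.6) = 403.06 + 28.16 = 431.22
4) 1.35(287.9) = 388.67
5) 1.0(287.9) - 1.3(55.0) = 287.90 - 71.50 = 216.40
Combination 2 governs: M_u = 508.70 kN·m.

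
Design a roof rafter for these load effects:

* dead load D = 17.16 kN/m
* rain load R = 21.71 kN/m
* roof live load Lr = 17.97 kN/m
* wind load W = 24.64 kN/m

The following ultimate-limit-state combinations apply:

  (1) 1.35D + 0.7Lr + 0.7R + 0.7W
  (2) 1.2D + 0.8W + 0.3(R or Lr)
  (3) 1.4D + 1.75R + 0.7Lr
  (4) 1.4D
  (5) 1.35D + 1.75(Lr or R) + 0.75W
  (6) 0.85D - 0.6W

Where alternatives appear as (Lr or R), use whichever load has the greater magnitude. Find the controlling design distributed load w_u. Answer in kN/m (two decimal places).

(R or Lr) → R = 21.71 kN/m; (Lr or R) → R = 21.71 kN/m.
(1) 1.35(17.16) + 0.7(17.97) + 0.7(21.71) + 0.7(24.64) = 68.19
(2) 1.2(17.16) + 0.8(24.64) + 0.3(21.71) = 46.82
(3) 1.4(17.16) + 1.75(21.71) + 0.7(17.97) = 74.60
(4) 1.4(17.16) = 24.02
(5) 1.35(17.16) + 1.75(21.71) + 0.75(24.64) = 79.64
(6) 0.85(17.16) - 0.6(24.64) = -0.20
The controlling combination is 5, giving 79.64 kN/m.

79.64 kN/m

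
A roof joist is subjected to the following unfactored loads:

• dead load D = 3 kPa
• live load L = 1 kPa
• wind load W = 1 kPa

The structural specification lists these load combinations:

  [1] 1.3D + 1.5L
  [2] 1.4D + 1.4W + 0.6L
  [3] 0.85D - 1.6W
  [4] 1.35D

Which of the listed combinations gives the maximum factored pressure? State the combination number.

[1] 1.3(3) + 1.5(1) = 5.4
[2] 1.4(3) + 1.4(1) + 0.6(1) = 6.2
[3] 0.85(3) - 1.6(1) = 1.0
[4] 1.35(3) = 4.1
The largest value is 6.2 kPa from combination 2.

Combination 2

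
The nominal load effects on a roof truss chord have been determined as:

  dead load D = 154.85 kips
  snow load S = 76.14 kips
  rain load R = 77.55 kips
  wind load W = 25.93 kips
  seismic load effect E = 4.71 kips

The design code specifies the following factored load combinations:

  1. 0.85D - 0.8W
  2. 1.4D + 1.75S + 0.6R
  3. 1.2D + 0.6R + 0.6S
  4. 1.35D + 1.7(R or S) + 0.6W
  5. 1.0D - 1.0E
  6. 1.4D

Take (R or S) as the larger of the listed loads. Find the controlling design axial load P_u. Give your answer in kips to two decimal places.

396.57 kips

(R or S) → R = 77.55 kips.
1. 0.85(154.85) - 0.8(25.93) = 131.62 - 20.74 = 110.88
2. 1.4(154.85) + 1.75(76.14) + 0.6(77.55) = 216.79 + 133.25 + 46.53 = 396.57
3. 1.2(154.85) + 0.6(77.55) + 0.6(76.14) = 185.82 + 46.53 + 45.68 = 278.03
4. 1.35(154.85) + 1.7(77.55) + 0.6(25.93) = 356.44
5. 1.0(154.85) - 1.0(4.71) = 154.85 - 4.71 = 150.14
6. 1.4(154.85) = 216.79
Combination 2 governs: P_u = 396.57 kips.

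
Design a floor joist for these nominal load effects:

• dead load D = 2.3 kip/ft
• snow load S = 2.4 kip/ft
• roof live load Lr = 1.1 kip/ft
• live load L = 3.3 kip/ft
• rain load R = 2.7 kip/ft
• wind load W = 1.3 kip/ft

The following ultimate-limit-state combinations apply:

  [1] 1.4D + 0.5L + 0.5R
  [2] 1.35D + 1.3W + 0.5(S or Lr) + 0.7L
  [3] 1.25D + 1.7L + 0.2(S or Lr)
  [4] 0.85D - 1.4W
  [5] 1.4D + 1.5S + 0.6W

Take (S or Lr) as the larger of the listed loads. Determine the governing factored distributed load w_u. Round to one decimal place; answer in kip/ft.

(S or Lr) → S = 2.4 kip/ft.
[1] 1.4(2.3) + 0.5(3.3) + 0.5(2.7) = 6.2
[2] 1.35(2.3) + 1.3(1.3) + 0.5(2.4) + 0.7(3.3) = 8.3
[3] 1.25(2.3) + 1.7(3.3) + 0.2(2.4) = 9.0
[4] 0.85(2.3) - 1.4(1.3) = 0.1
[5] 1.4(2.3) + 1.5(2.4) + 0.6(1.3) = 7.6
Maximum is from combination 3.

9.0 kip/ft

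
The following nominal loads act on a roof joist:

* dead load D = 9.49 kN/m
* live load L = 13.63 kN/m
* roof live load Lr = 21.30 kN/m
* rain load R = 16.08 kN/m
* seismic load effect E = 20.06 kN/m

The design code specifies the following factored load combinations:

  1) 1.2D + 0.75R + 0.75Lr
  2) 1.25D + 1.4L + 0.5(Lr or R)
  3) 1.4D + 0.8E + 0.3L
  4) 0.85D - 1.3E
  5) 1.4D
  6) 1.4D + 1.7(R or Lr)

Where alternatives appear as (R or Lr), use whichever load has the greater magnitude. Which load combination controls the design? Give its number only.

(Lr or R) → Lr = 21.30 kN/m; (R or Lr) → Lr = 21.30 kN/m.
1) 1.2(9.49) + 0.75(16.08) + 0.75(21.30) = 39.42
2) 1.25(9.49) + 1.4(13.63) + 0.5(21.30) = 41.59
3) 1.4(9.49) + 0.8(20.06) + 0.3(13.63) = 33.42
4) 0.85(9.49) - 1.3(20.06) = -18.01
5) 1.4(9.49) = 13.29
6) 1.4(9.49) + 1.7(21.30) = 49.50
The largest value is 49.50 kN/m from combination 6.

Combination 6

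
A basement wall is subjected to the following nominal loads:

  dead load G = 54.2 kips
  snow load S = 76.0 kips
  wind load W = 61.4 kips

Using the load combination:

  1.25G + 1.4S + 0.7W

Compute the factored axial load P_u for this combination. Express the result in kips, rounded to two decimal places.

1.25(54.2) + 1.4(76.0) + 0.7(61.4) = 67.75 + 106.40 + 42.98 = 217.13
P_u = 217.13 kips.

217.13 kips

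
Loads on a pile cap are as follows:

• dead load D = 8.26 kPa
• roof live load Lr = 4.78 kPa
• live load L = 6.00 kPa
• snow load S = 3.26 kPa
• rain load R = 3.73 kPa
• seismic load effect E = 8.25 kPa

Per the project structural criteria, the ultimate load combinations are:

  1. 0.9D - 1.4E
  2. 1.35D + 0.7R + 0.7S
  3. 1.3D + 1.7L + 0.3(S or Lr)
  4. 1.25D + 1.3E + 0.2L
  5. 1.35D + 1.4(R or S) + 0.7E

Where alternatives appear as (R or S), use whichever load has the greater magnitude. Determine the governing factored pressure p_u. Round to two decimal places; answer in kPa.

(S or Lr) → Lr = 4.78 kPa; (R or S) → R = 3.73 kPa.
1. 0.9(8.26) - 1.4(8.25) = 7.43 - 11.55 = -4.12
2. 1.35(8.26) + 0.7(3.73) + 0.7(3.26) = 11.15 + 2.61 + 2.28 = 16.04
3. 1.3(8.26) + 1.7(6.00) + 0.3(4.78) = 10.74 + 10.20 + 1.43 = 22.37
4. 1.25(8.26) + 1.3(8.25) + 0.2(6.00) = 22.25
5. 1.35(8.26) + 1.4(3.73) + 0.7(8.25) = 11.15 + 5.22 + 5.78 = 22.15
The controlling combination is 3, giving 22.37 kPa.

22.37 kPa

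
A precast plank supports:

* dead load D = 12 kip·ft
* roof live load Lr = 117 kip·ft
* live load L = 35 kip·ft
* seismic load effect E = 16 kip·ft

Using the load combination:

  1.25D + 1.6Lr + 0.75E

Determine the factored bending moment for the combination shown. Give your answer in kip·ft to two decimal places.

214.20 kip·ft

1.25(12) + 1.6(117) + 0.75(16) = 15.00 + 187.20 + 12.00 = 214.20
M_u = 214.20 kip·ft.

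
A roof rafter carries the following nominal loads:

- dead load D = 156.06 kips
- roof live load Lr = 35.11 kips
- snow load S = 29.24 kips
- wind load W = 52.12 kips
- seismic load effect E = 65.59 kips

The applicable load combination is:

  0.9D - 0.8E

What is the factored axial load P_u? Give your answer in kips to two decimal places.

0.9(156.06) - 0.8(65.59) = 140.45 - 52.47 = 87.98
P_u = 87.98 kips.

87.98 kips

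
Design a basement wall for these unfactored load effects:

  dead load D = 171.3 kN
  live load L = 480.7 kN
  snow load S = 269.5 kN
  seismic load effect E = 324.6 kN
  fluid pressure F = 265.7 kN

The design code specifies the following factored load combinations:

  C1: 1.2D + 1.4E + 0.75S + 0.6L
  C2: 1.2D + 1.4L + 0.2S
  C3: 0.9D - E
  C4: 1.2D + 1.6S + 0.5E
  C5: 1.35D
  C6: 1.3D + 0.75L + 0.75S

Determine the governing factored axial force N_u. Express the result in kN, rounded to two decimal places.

1150.55 kN

C1: 1.2(171.3) + 1.4(324.6) + 0.75(269.5) + 0.6(480.7) = 1150.55
C2: 1.2(171.3) + 1.4(480.7) + 0.2(269.5) = 932.44
C3: 0.9(171.3) - 1.0(324.6) = -170.43
C4: 1.2(171.3) + 1.6(269.5) + 0.5(324.6) = 799.06
C5: 1.35(171.3) = 231.26
C6: 1.3(171.3) + 0.75(480.7) + 0.75(269.5) = 785.34
The controlling combination is 1, giving 1150.55 kN.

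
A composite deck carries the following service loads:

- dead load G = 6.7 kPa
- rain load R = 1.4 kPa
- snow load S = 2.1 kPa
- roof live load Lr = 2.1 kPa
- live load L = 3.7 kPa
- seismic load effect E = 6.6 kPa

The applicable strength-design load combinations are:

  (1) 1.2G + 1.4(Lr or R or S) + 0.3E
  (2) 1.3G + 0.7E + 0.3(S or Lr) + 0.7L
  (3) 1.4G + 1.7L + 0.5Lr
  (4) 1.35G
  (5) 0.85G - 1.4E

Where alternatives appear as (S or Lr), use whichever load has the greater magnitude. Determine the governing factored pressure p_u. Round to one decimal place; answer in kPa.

(Lr or R or S) → Lr = 2.1 kPa; (S or Lr) → S = 2.1 kPa.
(1) 1.2(6.7) + 1.4(2.1) + 0.3(6.6) = 13.0
(2) 1.3(6.7) + 0.7(6.6) + 0.3(2.1) + 0.7(3.7) = 16.6
(3) 1.4(6.7) + 1.7(3.7) + 0.5(2.1) = 16.7
(4) 1.35(6.7) = 9.0
(5) 0.85(6.7) - 1.4(6.6) = 5.7 - 9.2 = -3.5
The controlling combination is 3, giving 16.7 kPa.

16.7 kPa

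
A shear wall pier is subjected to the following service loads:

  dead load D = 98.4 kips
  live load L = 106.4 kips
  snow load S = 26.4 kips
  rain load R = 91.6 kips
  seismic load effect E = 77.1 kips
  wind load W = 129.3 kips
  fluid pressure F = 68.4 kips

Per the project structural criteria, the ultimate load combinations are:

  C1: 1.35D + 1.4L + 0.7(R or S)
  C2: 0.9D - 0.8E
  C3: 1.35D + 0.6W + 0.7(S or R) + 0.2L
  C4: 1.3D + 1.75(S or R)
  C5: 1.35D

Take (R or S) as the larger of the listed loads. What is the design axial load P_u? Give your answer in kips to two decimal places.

345.92 kips

(R or S) → R = 91.6 kips; (S or R) → R = 91.6 kips.
C1: 1.35(98.4) + 1.4(106.4) + 0.7(91.6) = 132.84 + 148.96 + 64.12 = 345.92
C2: 0.9(98.4) - 0.8(77.1) = 88.56 - 61.68 = 26.88
C3: 1.35(98.4) + 0.6(129.3) + 0.7(91.6) + 0.2(106.4) = 132.84 + 77.58 + 64.12 + 21.28 = 295.82
C4: 1.3(98.4) + 1.75(91.6) = 127.92 + 160.30 = 288.22
C5: 1.35(98.4) = 132.84
Combination 1 governs: P_u = 345.92 kips.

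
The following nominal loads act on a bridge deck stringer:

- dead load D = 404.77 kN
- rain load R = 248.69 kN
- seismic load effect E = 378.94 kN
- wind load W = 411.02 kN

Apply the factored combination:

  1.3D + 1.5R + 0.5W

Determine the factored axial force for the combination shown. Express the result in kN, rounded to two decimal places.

1104.75 kN

1.3(404.77) + 1.5(248.69) + 0.5(411.02) = 1104.75
N_u = 1104.75 kN.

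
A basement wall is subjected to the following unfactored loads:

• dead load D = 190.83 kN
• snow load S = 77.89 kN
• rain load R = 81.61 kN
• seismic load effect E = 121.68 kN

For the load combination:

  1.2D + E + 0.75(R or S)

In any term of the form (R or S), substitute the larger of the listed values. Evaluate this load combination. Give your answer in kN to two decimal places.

(R or S) → R = 81.61 kN.
1.2(190.83) + 1.0(121.68) + 0.75(81.61) = 411.88
P_u = 411.88 kN.

411.88 kN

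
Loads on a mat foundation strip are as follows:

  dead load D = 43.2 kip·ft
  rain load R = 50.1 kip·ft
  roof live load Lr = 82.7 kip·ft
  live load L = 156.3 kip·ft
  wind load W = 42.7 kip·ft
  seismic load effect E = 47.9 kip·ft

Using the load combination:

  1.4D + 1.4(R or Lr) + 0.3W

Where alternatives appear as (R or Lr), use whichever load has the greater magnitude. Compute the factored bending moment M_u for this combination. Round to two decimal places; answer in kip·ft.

189.07 kip·ft

(R or Lr) → Lr = 82.7 kip·ft.
1.4(43.2) + 1.4(82.7) + 0.3(42.7) = 60.48 + 115.78 + 12.81 = 189.07
M_u = 189.07 kip·ft.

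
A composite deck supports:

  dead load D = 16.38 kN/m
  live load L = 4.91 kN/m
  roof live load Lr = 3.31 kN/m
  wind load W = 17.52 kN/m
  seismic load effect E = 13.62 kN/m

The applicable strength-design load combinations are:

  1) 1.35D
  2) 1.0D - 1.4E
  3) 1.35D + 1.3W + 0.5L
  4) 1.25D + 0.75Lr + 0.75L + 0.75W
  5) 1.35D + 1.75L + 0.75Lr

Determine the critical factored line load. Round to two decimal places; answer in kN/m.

1) 1.35(16.38) = 22.11
2) 1.0(16.38) - 1.4(13.62) = 16.38 - 19.07 = -2.69
3) 1.35(16.38) + 1.3(17.52) + 0.5(4.91) = 47.34
4) 1.25(16.38) + 0.75(3.31) + 0.75(4.91) + 0.75(17.52) = 20.48 + 2.48 + 3.68 + 13.14 = 39.78
5) 1.35(16.38) + 1.75(4.91) + 0.75(3.31) = 33.19
Maximum is from combination 3.

47.34 kN/m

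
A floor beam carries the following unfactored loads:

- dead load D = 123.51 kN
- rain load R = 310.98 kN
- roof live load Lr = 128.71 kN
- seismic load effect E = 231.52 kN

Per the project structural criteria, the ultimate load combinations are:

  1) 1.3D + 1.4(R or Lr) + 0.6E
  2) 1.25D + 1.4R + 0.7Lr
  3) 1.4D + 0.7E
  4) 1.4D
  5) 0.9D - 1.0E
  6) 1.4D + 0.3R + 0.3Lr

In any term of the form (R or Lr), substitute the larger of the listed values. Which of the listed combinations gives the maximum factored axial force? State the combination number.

Combination 1

(R or Lr) → R = 310.98 kN.
1) 1.3(123.51) + 1.4(310.98) + 0.6(231.52) = 734.85
2) 1.25(123.51) + 1.4(310.98) + 0.7(128.71) = 154.39 + 435.37 + 90.10 = 679.86
3) 1.4(123.51) + 0.7(231.52) = 334.98
4) 1.4(123.51) = 172.91
5) 0.9(123.51) - 1.0(231.52) = 111.16 - 231.52 = -120.36
6) 1.4(123.51) + 0.3(310.98) + 0.3(128.71) = 304.82
The largest value is 734.85 kN from combination 1.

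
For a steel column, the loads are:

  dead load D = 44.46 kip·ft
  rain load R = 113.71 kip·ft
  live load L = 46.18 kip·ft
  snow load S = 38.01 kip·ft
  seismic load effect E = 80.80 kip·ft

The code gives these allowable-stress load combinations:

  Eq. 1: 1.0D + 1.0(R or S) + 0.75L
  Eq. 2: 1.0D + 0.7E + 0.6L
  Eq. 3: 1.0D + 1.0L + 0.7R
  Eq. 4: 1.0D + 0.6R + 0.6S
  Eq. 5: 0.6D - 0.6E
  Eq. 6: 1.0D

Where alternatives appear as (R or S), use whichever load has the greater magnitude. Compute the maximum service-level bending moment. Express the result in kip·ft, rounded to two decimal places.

(R or S) → R = 113.71 kip·ft.
Eq. 1: 1.0(44.46) + 1.0(113.71) + 0.75(46.18) = 44.46 + 113.71 + 34.64 = 192.81
Eq. 2: 1.0(44.46) + 0.7(80.80) + 0.6(46.18) = 44.46 + 56.56 + 27.71 = 128.73
Eq. 3: 1.0(44.46) + 1.0(46.18) + 0.7(113.71) = 44.46 + 46.18 + 79.60 = 170.24
Eq. 4: 1.0(44.46) + 0.6(113.71) + 0.6(38.01) = 135.49
Eq. 5: 0.6(44.46) - 0.6(80.80) = 26.68 - 48.48 = -21.80
Eq. 6: 1.0(44.46) = 44.46
Maximum is from combination 1.

192.81 kip·ft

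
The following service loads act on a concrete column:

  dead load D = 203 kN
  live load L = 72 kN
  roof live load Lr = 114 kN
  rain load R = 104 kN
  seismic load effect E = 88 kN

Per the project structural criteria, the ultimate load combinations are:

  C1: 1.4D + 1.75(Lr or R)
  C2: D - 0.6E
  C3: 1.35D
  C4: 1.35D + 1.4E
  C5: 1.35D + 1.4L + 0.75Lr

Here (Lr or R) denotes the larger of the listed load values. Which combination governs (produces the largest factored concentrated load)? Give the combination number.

Combination 1

(Lr or R) → Lr = 114 kN.
C1: 1.4(203) + 1.75(114) = 284.2 + 199.5 = 483.7
C2: 1.0(203) - 0.6(88) = 203.0 - 52.8 = 150.2
C3: 1.35(203) = 274.1
C4: 1.35(203) + 1.4(88) = 274.1 + 123.2 = 397.3
C5: 1.35(203) + 1.4(72) + 0.75(114) = 274.1 + 100.8 + 85.5 = 460.4
The largest value is 483.7 kN from combination 1.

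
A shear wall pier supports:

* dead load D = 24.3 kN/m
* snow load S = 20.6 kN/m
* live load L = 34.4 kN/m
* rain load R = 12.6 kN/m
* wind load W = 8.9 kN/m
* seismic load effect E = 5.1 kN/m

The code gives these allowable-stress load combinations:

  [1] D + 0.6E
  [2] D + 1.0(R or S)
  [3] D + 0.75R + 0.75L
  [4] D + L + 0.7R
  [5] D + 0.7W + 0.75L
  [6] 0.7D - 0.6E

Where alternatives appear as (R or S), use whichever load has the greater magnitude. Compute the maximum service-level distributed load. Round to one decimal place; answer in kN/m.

(R or S) → S = 20.6 kN/m.
[1] 1.0(24.3) + 0.6(5.1) = 24.3 + 3.1 = 27.4
[2] 1.0(24.3) + 1.0(20.6) = 24.3 + 20.6 = 44.9
[3] 1.0(24.3) + 0.75(12.6) + 0.75(34.4) = 24.3 + 9.5 + 25.8 = 59.6
[4] 1.0(24.3) + 1.0(34.4) + 0.7(12.6) = 24.3 + 34.4 + 8.8 = 67.5
[5] 1.0(24.3) + 0.7(8.9) + 0.75(34.4) = 24.3 + 6.2 + 25.8 = 56.3
[6] 0.7(24.3) - 0.6(5.1) = 14.0
Maximum is from combination 4.

67.5 kN/m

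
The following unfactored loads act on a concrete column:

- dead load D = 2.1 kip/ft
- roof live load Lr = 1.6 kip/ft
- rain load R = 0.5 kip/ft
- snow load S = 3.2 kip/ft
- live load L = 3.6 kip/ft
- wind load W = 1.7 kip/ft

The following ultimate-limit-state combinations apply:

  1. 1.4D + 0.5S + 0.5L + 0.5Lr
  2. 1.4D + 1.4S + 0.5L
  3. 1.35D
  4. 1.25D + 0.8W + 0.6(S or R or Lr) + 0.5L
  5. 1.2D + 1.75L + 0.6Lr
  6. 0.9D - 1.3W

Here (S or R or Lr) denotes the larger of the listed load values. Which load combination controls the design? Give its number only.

Combination 5

(S or R or Lr) → S = 3.2 kip/ft.
1. 1.4(2.1) + 0.5(3.2) + 0.5(3.6) + 0.5(1.6) = 7.14
2. 1.4(2.1) + 1.4(3.2) + 0.5(3.6) = 9.22
3. 1.35(2.1) = 2.84
4. 1.25(2.1) + 0.8(1.7) + 0.6(3.2) + 0.5(3.6) = 7.71
5. 1.2(2.1) + 1.75(3.6) + 0.6(1.6) = 9.78
6. 0.9(2.1) - 1.3(1.7) = -0.32
The largest value is 9.78 kip/ft from combination 5.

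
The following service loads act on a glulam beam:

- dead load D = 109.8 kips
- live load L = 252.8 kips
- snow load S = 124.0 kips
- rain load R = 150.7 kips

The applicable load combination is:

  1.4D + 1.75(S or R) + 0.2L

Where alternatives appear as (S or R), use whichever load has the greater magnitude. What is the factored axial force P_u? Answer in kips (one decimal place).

468.0 kips

(S or R) → R = 150.7 kips.
1.4(109.8) + 1.75(150.7) + 0.2(252.8) = 153.7 + 263.7 + 50.6 = 468.0
P_u = 468.0 kips.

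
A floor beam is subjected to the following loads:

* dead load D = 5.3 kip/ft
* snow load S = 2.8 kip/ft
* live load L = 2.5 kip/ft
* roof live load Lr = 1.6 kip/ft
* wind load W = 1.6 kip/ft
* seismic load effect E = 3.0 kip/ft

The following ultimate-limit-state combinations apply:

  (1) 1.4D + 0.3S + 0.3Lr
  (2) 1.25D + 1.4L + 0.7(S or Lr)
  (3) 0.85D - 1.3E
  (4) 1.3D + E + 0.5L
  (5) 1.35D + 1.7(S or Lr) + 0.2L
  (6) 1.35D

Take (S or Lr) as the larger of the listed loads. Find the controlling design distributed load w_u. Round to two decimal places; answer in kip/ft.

12.42 kip/ft

(S or Lr) → S = 2.8 kip/ft.
(1) 1.4(5.3) + 0.3(2.8) + 0.3(1.6) = 7.42 + 0.84 + 0.48 = 8.74
(2) 1.25(5.3) + 1.4(2.5) + 0.7(2.8) = 6.63 + 3.50 + 1.96 = 12.09
(3) 0.85(5.3) - 1.3(3.0) = 4.51 - 3.90 = 0.61
(4) 1.3(5.3) + 1.0(3.0) + 0.5(2.5) = 6.89 + 3.00 + 1.25 = 11.14
(5) 1.35(5.3) + 1.7(2.8) + 0.2(2.5) = 7.16 + 4.76 + 0.50 = 12.42
(6) 1.35(5.3) = 7.16
The controlling combination is 5, giving 12.42 kip/ft.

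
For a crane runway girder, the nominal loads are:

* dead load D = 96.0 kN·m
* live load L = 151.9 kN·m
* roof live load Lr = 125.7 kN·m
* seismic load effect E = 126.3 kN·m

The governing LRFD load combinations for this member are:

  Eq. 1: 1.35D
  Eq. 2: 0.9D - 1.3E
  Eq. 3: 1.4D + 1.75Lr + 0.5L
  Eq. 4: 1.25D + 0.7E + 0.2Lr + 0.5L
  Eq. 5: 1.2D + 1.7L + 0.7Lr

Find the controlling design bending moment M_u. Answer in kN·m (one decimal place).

Eq. 1: 1.35(96.0) = 129.6
Eq. 2: 0.9(96.0) - 1.3(126.3) = 86.4 - 164.2 = -77.8
Eq. 3: 1.4(96.0) + 1.75(125.7) + 0.5(151.9) = 430.3
Eq. 4: 1.25(96.0) + 0.7(126.3) + 0.2(125.7) + 0.5(151.9) = 120.0 + 88.4 + 25.1 + 76.0 = 309.5
Eq. 5: 1.2(96.0) + 1.7(151.9) + 0.7(125.7) = 115.2 + 258.2 + 88.0 = 461.4
Combination 5 governs: M_u = 461.4 kN·m.

461.4 kN·m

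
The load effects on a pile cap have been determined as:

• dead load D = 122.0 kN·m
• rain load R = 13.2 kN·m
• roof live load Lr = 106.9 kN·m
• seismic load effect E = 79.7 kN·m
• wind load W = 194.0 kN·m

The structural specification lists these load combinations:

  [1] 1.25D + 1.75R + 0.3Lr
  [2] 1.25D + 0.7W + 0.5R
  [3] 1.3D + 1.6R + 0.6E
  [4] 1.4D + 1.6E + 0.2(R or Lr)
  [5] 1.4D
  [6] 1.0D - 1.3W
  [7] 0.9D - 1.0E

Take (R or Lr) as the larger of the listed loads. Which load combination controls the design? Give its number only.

Combination 4

(R or Lr) → Lr = 106.9 kN·m.
[1] 1.25(122.0) + 1.75(13.2) + 0.3(106.9) = 207.7
[2] 1.25(122.0) + 0.7(194.0) + 0.5(13.2) = 294.9
[3] 1.3(122.0) + 1.6(13.2) + 0.6(79.7) = 227.5
[4] 1.4(122.0) + 1.6(79.7) + 0.2(106.9) = 319.7
[5] 1.4(122.0) = 170.8
[6] 1.0(122.0) - 1.3(194.0) = -130.2
[7] 0.9(122.0) - 1.0(79.7) = 30.1
The largest value is 319.7 kN·m from combination 4.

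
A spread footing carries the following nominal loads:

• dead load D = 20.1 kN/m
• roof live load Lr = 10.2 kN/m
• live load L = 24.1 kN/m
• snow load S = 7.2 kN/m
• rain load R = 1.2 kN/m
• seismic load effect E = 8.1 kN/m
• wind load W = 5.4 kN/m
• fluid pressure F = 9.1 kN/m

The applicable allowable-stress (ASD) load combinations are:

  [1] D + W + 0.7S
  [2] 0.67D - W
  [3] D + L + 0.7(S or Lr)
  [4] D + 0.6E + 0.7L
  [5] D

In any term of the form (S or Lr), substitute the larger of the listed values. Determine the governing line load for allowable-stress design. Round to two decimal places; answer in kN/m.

51.34 kN/m

(S or Lr) → Lr = 10.2 kN/m.
[1] 1.0(20.1) + 1.0(5.4) + 0.7(7.2) = 30.54
[2] 0.67(20.1) - 1.0(5.4) = 8.07
[3] 1.0(20.1) + 1.0(24.1) + 0.7(10.2) = 51.34
[4] 1.0(20.1) + 0.6(8.1) + 0.7(24.1) = 41.83
[5] 1.0(20.1) = 20.10
Combination 3 governs: w = 51.34 kN/m.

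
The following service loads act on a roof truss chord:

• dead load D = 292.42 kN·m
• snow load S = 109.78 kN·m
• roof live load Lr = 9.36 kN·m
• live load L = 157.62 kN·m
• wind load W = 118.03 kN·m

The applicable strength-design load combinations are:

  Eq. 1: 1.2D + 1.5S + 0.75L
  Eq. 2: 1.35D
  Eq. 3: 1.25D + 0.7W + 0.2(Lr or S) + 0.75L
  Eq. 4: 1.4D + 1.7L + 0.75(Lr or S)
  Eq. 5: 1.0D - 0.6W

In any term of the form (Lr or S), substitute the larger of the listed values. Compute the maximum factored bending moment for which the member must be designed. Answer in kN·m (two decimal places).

759.68 kN·m

(Lr or S) → S = 109.78 kN·m.
Eq. 1: 1.2(292.42) + 1.5(109.78) + 0.75(157.62) = 350.90 + 164.67 + 118.22 = 633.79
Eq. 2: 1.35(292.42) = 394.77
Eq. 3: 1.25(292.42) + 0.7(118.03) + 0.2(109.78) + 0.75(157.62) = 588.32
Eq. 4: 1.4(292.42) + 1.7(157.62) + 0.75(109.78) = 409.39 + 267.95 + 82.34 = 759.68
Eq. 5: 1.0(292.42) - 0.6(118.03) = 292.42 - 70.82 = 221.60
The controlling combination is 4, giving 759.68 kN·m.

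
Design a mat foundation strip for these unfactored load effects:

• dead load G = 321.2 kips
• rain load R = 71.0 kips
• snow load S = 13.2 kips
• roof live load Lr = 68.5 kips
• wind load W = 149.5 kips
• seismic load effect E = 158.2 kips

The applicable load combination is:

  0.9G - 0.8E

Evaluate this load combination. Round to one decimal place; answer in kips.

162.5 kips

0.9(321.2) - 0.8(158.2) = 289.1 - 126.6 = 162.5
P_u = 162.5 kips.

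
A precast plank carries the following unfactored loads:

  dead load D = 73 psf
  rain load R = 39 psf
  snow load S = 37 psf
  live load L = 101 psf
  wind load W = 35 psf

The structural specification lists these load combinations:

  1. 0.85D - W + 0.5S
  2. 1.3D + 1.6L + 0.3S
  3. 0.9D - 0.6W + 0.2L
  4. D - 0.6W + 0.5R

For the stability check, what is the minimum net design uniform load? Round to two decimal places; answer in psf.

45.55 psf

1. 0.85(73) - 1.0(35) + 0.5(37) = 45.55
2. 1.3(73) + 1.6(101) + 0.3(37) = 267.60
3. 0.9(73) - 0.6(35) + 0.2(101) = 64.90
4. 1.0(73) - 0.6(35) + 0.5(39) = 71.50
Combination 1 gives the minimum: 45.55 psf.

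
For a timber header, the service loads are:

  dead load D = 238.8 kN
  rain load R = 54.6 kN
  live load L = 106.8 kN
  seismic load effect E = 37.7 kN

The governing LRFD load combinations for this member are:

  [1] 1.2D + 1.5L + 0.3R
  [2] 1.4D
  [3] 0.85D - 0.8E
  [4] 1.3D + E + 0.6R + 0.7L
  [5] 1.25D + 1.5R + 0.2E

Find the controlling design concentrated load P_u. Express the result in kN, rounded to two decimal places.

[1] 1.2(238.8) + 1.5(106.8) + 0.3(54.6) = 463.14
[2] 1.4(238.8) = 334.32
[3] 0.85(238.8) - 0.8(37.7) = 172.82
[4] 1.3(238.8) + 1.0(37.7) + 0.6(54.6) + 0.7(106.8) = 455.66
[5] 1.25(238.8) + 1.5(54.6) + 0.2(37.7) = 387.94
Maximum is from combination 1.

463.14 kN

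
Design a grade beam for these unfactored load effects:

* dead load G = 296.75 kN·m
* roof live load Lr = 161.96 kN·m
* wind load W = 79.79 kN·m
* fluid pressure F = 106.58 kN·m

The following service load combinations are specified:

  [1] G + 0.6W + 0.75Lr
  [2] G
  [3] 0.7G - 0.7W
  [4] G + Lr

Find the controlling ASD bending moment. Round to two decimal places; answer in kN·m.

[1] 1.0(296.75) + 0.6(79.79) + 0.75(161.96) = 466.09
[2] 1.0(296.75) = 296.75
[3] 0.7(296.75) - 0.7(79.79) = 151.87
[4] 1.0(296.75) + 1.0(161.96) = 458.71
Combination 1 governs: M = 466.09 kN·m.

466.09 kN·m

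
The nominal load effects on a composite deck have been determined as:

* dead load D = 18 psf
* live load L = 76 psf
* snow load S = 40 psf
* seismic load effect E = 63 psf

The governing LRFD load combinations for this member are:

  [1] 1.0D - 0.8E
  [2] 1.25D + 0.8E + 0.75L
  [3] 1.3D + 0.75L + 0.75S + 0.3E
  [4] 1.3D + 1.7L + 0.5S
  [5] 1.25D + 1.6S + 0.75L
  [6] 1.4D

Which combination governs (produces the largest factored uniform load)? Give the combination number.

Combination 4

[1] 1.0(18) - 0.8(63) = -32.4
[2] 1.25(18) + 0.8(63) + 0.75(76) = 129.9
[3] 1.3(18) + 0.75(76) + 0.75(40) + 0.3(63) = 129.3
[4] 1.3(18) + 1.7(76) + 0.5(40) = 172.6
[5] 1.25(18) + 1.6(40) + 0.75(76) = 143.5
[6] 1.4(18) = 25.2
The largest value is 172.6 psf from combination 4.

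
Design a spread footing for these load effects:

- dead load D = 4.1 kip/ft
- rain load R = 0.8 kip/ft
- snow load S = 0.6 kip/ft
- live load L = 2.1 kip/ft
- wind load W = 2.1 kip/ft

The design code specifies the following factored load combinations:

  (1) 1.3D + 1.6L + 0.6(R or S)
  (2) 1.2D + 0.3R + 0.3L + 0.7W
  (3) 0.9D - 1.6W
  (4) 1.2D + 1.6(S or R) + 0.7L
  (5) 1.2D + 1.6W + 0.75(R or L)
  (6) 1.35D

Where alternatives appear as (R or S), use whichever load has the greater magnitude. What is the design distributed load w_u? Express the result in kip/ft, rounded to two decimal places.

9.86 kip/ft

(R or S) → R = 0.8 kip/ft; (S or R) → R = 0.8 kip/ft; (R or L) → L = 2.1 kip/ft.
(1) 1.3(4.1) + 1.6(2.1) + 0.6(0.8) = 5.33 + 3.36 + 0.48 = 9.17
(2) 1.2(4.1) + 0.3(0.8) + 0.3(2.1) + 0.7(2.1) = 4.92 + 0.24 + 0.63 + 1.47 = 7.26
(3) 0.9(4.1) - 1.6(2.1) = 3.69 - 3.36 = 0.33
(4) 1.2(4.1) + 1.6(0.8) + 0.7(2.1) = 4.92 + 1.28 + 1.47 = 7.67
(5) 1.2(4.1) + 1.6(2.1) + 0.75(2.1) = 4.92 + 3.36 + 1.58 = 9.86
(6) 1.35(4.1) = 5.54
The controlling combination is 5, giving 9.86 kip/ft.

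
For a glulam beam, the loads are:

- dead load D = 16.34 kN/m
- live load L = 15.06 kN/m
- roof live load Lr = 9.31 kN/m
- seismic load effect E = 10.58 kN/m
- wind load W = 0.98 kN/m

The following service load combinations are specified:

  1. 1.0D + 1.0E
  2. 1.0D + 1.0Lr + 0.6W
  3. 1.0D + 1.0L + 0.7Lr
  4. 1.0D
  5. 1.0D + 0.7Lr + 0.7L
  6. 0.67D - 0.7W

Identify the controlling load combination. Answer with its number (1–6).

1. 1.0(16.34) + 1.0(10.58) = 16.34 + 10.58 = 26.92
2. 1.0(16.34) + 1.0(9.31) + 0.6(0.98) = 16.34 + 9.31 + 0.59 = 26.24
3. 1.0(16.34) + 1.0(15.06) + 0.7(9.31) = 16.34 + 15.06 + 6.52 = 37.92
4. 1.0(16.34) = 16.34
5. 1.0(16.34) + 0.7(9.31) + 0.7(15.06) = 16.34 + 6.52 + 10.54 = 33.40
6. 0.67(16.34) - 0.7(0.98) = 10.95 - 0.69 = 10.26
The largest value is 37.92 kN/m from combination 3.

Combination 3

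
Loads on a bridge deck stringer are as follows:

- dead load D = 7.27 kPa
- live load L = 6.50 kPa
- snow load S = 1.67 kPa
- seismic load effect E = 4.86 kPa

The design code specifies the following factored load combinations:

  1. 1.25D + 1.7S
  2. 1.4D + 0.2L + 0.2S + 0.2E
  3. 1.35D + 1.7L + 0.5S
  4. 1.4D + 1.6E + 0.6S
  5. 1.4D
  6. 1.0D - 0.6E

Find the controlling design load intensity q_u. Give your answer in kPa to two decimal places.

1. 1.25(7.27) + 1.7(1.67) = 9.09 + 2.84 = 11.93
2. 1.4(7.27) + 0.2(6.50) + 0.2(1.67) + 0.2(4.86) = 10.18 + 1.30 + 0.33 + 0.97 = 12.78
3. 1.35(7.27) + 1.7(6.50) + 0.5(1.67) = 9.81 + 11.05 + 0.84 = 21.70
4. 1.4(7.27) + 1.6(4.86) + 0.6(1.67) = 10.18 + 7.78 + 1.00 = 18.96
5. 1.4(7.27) = 10.18
6. 1.0(7.27) - 0.6(4.86) = 7.27 - 2.92 = 4.35
Combination 3 governs: q_u = 21.70 kPa.

21.70 kPa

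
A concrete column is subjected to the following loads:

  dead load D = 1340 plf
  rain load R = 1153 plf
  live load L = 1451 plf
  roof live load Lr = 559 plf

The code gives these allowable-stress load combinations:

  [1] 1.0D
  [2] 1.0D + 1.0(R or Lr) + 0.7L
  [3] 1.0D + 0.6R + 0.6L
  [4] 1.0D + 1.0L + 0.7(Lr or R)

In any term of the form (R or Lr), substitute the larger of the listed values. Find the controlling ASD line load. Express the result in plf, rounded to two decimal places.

(R or Lr) → R = 1153 plf; (Lr or R) → R = 1153 plf.
[1] 1.0(1340) = 1340.00
[2] 1.0(1340) + 1.0(1153) + 0.7(1451) = 3508.70
[3] 1.0(1340) + 0.6(1153) + 0.6(1451) = 2902.40
[4] 1.0(1340) + 1.0(1451) + 0.7(1153) = 3598.10
Combination 4 governs: w = 3598.10 plf.

3598.10 plf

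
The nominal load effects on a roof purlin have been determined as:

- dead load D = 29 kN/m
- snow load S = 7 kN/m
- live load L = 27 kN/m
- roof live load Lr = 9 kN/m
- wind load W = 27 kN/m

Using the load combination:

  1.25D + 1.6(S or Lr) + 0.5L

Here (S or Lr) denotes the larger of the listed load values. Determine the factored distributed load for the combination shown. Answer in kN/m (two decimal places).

64.15 kN/m

(S or Lr) → Lr = 9 kN/m.
1.25(29) + 1.6(9) + 0.5(27) = 36.25 + 14.40 + 13.50 = 64.15
w_u = 64.15 kN/m.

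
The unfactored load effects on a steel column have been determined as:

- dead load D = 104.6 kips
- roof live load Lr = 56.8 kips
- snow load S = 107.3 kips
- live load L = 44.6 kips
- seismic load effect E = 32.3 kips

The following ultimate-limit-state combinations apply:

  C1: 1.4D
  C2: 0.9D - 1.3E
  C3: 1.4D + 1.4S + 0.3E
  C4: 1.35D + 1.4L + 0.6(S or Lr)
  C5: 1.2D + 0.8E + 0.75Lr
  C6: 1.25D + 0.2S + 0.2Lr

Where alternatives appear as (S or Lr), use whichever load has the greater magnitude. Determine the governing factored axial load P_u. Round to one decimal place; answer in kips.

(S or Lr) → S = 107.3 kips.
C1: 1.4(104.6) = 146.4
C2: 0.9(104.6) - 1.3(32.3) = 52.2
C3: 1.4(104.6) + 1.4(107.3) + 0.3(32.3) = 306.4
C4: 1.35(104.6) + 1.4(44.6) + 0.6(107.3) = 141.2 + 62.4 + 64.4 = 268.0
C5: 1.2(104.6) + 0.8(32.3) + 0.75(56.8) = 194.0
C6: 1.25(104.6) + 0.2(107.3) + 0.2(56.8) = 163.6
Combination 3 governs: P_u = 306.4 kips.

306.4 kips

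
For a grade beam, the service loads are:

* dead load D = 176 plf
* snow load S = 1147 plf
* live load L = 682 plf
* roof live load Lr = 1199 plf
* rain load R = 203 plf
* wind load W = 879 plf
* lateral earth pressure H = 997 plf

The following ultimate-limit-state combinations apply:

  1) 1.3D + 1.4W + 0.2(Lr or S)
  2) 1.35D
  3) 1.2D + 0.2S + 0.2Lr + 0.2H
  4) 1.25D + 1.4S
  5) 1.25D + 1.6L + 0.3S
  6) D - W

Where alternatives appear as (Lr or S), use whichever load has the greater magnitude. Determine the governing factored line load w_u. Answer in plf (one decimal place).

1825.8 plf

(Lr or S) → Lr = 1199 plf.
1) 1.3(176) + 1.4(879) + 0.2(1199) = 228.8 + 1230.6 + 239.8 = 1699.2
2) 1.35(176) = 237.6
3) 1.2(176) + 0.2(1147) + 0.2(1199) + 0.2(997) = 211.2 + 229.4 + 239.8 + 199.4 = 879.8
4) 1.25(176) + 1.4(1147) = 220.0 + 1605.8 = 1825.8
5) 1.25(176) + 1.6(682) + 0.3(1147) = 220.0 + 1091.2 + 344.1 = 1655.3
6) 1.0(176) - 1.0(879) = 176.0 - 879.0 = -703.0
Combination 4 governs: w_u = 1825.8 plf.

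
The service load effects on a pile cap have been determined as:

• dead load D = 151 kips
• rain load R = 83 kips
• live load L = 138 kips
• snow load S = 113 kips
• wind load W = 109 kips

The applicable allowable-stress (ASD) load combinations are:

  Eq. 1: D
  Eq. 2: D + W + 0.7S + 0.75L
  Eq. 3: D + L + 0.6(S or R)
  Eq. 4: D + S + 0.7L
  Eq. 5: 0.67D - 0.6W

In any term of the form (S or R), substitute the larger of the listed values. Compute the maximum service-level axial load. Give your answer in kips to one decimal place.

(S or R) → S = 113 kips.
Eq. 1: 1.0(151) = 151.0
Eq. 2: 1.0(151) + 1.0(109) + 0.7(113) + 0.75(138) = 442.6
Eq. 3: 1.0(151) + 1.0(138) + 0.6(113) = 356.8
Eq. 4: 1.0(151) + 1.0(113) + 0.7(138) = 360.6
Eq. 5: 0.67(151) - 0.6(109) = 35.8
Maximum is from combination 2.

442.6 kips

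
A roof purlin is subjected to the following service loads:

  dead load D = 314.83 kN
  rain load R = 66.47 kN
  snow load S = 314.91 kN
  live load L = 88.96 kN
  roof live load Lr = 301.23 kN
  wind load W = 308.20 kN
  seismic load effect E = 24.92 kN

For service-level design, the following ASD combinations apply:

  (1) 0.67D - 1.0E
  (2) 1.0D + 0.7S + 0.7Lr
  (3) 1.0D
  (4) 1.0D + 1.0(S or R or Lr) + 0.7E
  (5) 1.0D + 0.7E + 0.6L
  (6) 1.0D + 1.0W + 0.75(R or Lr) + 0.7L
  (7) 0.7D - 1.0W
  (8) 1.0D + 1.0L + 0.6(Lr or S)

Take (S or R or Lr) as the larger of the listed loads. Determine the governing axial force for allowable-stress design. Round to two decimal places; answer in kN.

(S or R or Lr) → S = 314.91 kN; (R or Lr) → Lr = 301.23 kN; (Lr or S) → S = 314.91 kN.
(1) 0.67(314.83) - 1.0(24.92) = 210.94 - 24.92 = 186.02
(2) 1.0(314.83) + 0.7(314.91) + 0.7(301.23) = 314.83 + 220.44 + 210.86 = 746.13
(3) 1.0(314.83) = 314.83
(4) 1.0(314.83) + 1.0(314.91) + 0.7(24.92) = 314.83 + 314.91 + 17.44 = 647.18
(5) 1.0(314.83) + 0.7(24.92) + 0.6(88.96) = 314.83 + 17.44 + 53.38 = 385.65
(6) 1.0(314.83) + 1.0(308.20) + 0.75(301.23) + 0.7(88.96) = 314.83 + 308.20 + 225.92 + 62.27 = 911.22
(7) 0.7(314.83) - 1.0(308.20) = 220.38 - 308.20 = -87.82
(8) 1.0(314.83) + 1.0(88.96) + 0.6(314.91) = 314.83 + 88.96 + 188.95 = 592.74
Combination 6 governs: N = 911.22 kN.

911.22 kN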